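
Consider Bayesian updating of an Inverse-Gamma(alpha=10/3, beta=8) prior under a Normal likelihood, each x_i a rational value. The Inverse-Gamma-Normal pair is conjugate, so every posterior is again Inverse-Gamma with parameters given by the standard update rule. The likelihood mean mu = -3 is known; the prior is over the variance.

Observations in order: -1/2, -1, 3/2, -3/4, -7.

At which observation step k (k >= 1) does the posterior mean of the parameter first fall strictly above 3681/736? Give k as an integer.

obs 1: x=-1/2 → posterior Inverse-Gamma(23/6, 89/8)
obs 2: x=-1 → posterior Inverse-Gamma(13/3, 105/8)
obs 3: x=3/2 → posterior Inverse-Gamma(29/6, 93/4)
obs 4: x=-3/4 → posterior Inverse-Gamma(16/3, 825/32)
obs 5: x=-7 → posterior Inverse-Gamma(35/6, 1081/32)

k = 3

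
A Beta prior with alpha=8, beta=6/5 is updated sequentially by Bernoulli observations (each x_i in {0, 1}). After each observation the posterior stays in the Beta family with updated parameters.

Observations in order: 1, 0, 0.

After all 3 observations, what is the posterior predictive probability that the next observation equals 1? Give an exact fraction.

45/61

obs 1: x=1 → posterior Beta(9, 6/5)
obs 2: x=0 → posterior Beta(9, 11/5)
obs 3: x=0 → posterior Beta(9, 16/5)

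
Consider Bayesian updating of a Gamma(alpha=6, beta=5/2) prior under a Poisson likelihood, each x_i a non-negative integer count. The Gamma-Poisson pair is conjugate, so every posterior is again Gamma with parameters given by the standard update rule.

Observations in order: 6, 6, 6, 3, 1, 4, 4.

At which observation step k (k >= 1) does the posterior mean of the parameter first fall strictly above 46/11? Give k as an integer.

k = 3

obs 1: x=6 → posterior Gamma(12, 7/2)
obs 2: x=6 → posterior Gamma(18, 9/2)
obs 3: x=6 → posterior Gamma(24, 11/2)
obs 4: x=3 → posterior Gamma(27, 13/2)
obs 5: x=1 → posterior Gamma(28, 15/2)
obs 6: x=4 → posterior Gamma(32, 17/2)
obs 7: x=4 → posterior Gamma(36, 19/2)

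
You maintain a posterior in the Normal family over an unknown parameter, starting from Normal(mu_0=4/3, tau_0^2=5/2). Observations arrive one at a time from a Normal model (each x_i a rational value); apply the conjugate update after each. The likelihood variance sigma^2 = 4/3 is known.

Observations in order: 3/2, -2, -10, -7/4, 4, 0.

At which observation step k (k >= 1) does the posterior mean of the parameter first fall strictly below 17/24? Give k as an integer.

k = 2

obs 1: x=3/2 → posterior Normal(199/138, 20/23)
obs 2: x=-2 → posterior Normal(1/12, 10/19)
obs 3: x=-10 → posterior Normal(-881/318, 20/53)
obs 4: x=-7/4 → posterior Normal(-2077/816, 5/17)
obs 5: x=4 → posterior Normal(-1357/996, 20/83)
obs 6: x=0 → posterior Normal(-1357/1176, 10/49)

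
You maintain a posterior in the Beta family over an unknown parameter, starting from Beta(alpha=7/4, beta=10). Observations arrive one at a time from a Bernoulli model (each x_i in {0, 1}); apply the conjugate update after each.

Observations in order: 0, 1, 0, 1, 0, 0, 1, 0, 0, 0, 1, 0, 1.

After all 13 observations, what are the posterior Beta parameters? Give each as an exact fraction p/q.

alpha=27/4, beta=18

obs 1: x=0 → posterior Beta(7/4, 11)
obs 2: x=1 → posterior Beta(11/4, 11)
obs 3: x=0 → posterior Beta(11/4, 12)
obs 4: x=1 → posterior Beta(15/4, 12)
obs 5: x=0 → posterior Beta(15/4, 13)
obs 6: x=0 → posterior Beta(15/4, 14)
obs 7: x=1 → posterior Beta(19/4, 14)
obs 8: x=0 → posterior Beta(19/4, 15)
obs 9: x=0 → posterior Beta(19/4, 16)
obs 10: x=0 → posterior Beta(19/4, 17)
obs 11: x=1 → posterior Beta(23/4, 17)
obs 12: x=0 → posterior Beta(23/4, 18)
obs 13: x=1 → posterior Beta(27/4, 18)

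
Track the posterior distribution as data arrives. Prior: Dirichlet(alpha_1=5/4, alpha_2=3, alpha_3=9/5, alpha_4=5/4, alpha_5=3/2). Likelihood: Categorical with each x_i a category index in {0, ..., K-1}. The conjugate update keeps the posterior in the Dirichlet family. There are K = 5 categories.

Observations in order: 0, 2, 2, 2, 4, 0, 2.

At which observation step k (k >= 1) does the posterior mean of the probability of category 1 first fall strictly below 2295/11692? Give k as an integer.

k = 7

obs 1: x=0 → posterior Dirichlet(9/4, 3, 9/5, 5/4, 3/2)
obs 2: x=2 → posterior Dirichlet(9/4, 3, 14/5, 5/4, 3/2)
obs 3: x=2 → posterior Dirichlet(9/4, 3, 19/5, 5/4, 3/2)
obs 4: x=2 → posterior Dirichlet(9/4, 3, 24/5, 5/4, 3/2)
obs 5: x=4 → posterior Dirichlet(9/4, 3, 24/5, 5/4, 5/2)
obs 6: x=0 → posterior Dirichlet(13/4, 3, 24/5, 5/4, 5/2)
obs 7: x=2 → posterior Dirichlet(13/4, 3, 29/5, 5/4, 5/2)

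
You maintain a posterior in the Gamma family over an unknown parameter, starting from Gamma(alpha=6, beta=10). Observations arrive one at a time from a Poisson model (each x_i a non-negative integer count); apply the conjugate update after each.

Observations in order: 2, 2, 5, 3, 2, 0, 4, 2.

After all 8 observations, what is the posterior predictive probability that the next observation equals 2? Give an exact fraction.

152192148894738535140256762375962624/638411683925748518131605316913942641

obs 1: x=2 → posterior Gamma(8, 11)
obs 2: x=2 → posterior Gamma(10, 12)
obs 3: x=5 → posterior Gamma(15, 13)
obs 4: x=3 → posterior Gamma(18, 14)
obs 5: x=2 → posterior Gamma(20, 15)
obs 6: x=0 → posterior Gamma(20, 16)
obs 7: x=4 → posterior Gamma(24, 17)
obs 8: x=2 → posterior Gamma(26, 18)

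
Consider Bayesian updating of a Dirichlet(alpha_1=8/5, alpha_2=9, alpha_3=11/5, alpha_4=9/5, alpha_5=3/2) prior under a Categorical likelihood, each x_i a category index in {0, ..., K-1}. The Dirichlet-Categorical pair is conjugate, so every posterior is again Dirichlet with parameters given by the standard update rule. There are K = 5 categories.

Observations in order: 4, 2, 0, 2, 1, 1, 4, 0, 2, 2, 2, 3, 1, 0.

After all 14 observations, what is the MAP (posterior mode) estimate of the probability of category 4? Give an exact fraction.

obs 1: x=4 → posterior Dirichlet(8/5, 9, 11/5, 9/5, 5/2)
obs 2: x=2 → posterior Dirichlet(8/5, 9, 16/5, 9/5, 5/2)
obs 3: x=0 → posterior Dirichlet(13/5, 9, 16/5, 9/5, 5/2)
obs 4: x=2 → posterior Dirichlet(13/5, 9, 21/5, 9/5, 5/2)
obs 5: x=1 → posterior Dirichlet(13/5, 10, 21/5, 9/5, 5/2)
obs 6: x=1 → posterior Dirichlet(13/5, 11, 21/5, 9/5, 5/2)
obs 7: x=4 → posterior Dirichlet(13/5, 11, 21/5, 9/5, 7/2)
obs 8: x=0 → posterior Dirichlet(18/5, 11, 21/5, 9/5, 7/2)
obs 9: x=2 → posterior Dirichlet(18/5, 11, 26/5, 9/5, 7/2)
obs 10: x=2 → posterior Dirichlet(18/5, 11, 31/5, 9/5, 7/2)
obs 11: x=2 → posterior Dirichlet(18/5, 11, 36/5, 9/5, 7/2)
obs 12: x=3 → posterior Dirichlet(18/5, 11, 36/5, 14/5, 7/2)
obs 13: x=1 → posterior Dirichlet(18/5, 12, 36/5, 14/5, 7/2)
obs 14: x=0 → posterior Dirichlet(23/5, 12, 36/5, 14/5, 7/2)

25/251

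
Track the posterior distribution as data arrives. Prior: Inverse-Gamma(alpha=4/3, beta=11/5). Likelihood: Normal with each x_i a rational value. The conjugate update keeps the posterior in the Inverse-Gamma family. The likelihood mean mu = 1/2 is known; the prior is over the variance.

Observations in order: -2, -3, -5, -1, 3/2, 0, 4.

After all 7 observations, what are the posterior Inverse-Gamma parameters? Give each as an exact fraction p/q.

alpha=29/6, beta=689/20

obs 1: x=-2 → posterior Inverse-Gamma(11/6, 213/40)
obs 2: x=-3 → posterior Inverse-Gamma(7/3, 229/20)
obs 3: x=-5 → posterior Inverse-Gamma(17/6, 1063/40)
obs 4: x=-1 → posterior Inverse-Gamma(10/3, 277/10)
obs 5: x=3/2 → posterior Inverse-Gamma(23/6, 141/5)
obs 6: x=0 → posterior Inverse-Gamma(13/3, 1133/40)
obs 7: x=4 → posterior Inverse-Gamma(29/6, 689/20)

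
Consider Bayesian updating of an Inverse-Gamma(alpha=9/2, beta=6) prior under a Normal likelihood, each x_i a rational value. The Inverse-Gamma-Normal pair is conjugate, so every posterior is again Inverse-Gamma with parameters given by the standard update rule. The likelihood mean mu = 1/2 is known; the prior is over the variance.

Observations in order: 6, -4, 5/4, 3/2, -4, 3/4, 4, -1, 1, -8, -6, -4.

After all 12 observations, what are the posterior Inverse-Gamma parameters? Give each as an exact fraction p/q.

alpha=21/2, beta=1871/16

obs 1: x=6 → posterior Inverse-Gamma(5, 169/8)
obs 2: x=-4 → posterior Inverse-Gamma(11/2, 125/4)
obs 3: x=5/4 → posterior Inverse-Gamma(6, 1009/32)
obs 4: x=3/2 → posterior Inverse-Gamma(13/2, 1025/32)
obs 5: x=-4 → posterior Inverse-Gamma(7, 1349/32)
obs 6: x=3/4 → posterior Inverse-Gamma(15/2, 675/16)
obs 7: x=4 → posterior Inverse-Gamma(8, 773/16)
obs 8: x=-1 → posterior Inverse-Gamma(17/2, 791/16)
obs 9: x=1 → posterior Inverse-Gamma(9, 793/16)
obs 10: x=-8 → posterior Inverse-Gamma(19/2, 1371/16)
obs 11: x=-6 → posterior Inverse-Gamma(10, 1709/16)
obs 12: x=-4 → posterior Inverse-Gamma(21/2, 1871/16)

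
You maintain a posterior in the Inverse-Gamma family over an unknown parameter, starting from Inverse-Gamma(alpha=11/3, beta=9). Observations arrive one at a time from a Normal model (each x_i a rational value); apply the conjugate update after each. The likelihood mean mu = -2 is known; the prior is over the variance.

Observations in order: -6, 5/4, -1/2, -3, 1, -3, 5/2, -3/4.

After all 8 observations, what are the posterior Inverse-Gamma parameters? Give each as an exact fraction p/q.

alpha=23/3, beta=637/16

obs 1: x=-6 → posterior Inverse-Gamma(25/6, 17)
obs 2: x=5/4 → posterior Inverse-Gamma(14/3, 713/32)
obs 3: x=-1/2 → posterior Inverse-Gamma(31/6, 749/32)
obs 4: x=-3 → posterior Inverse-Gamma(17/3, 765/32)
obs 5: x=1 → posterior Inverse-Gamma(37/6, 909/32)
obs 6: x=-3 → posterior Inverse-Gamma(20/3, 925/32)
obs 7: x=5/2 → posterior Inverse-Gamma(43/6, 1249/32)
obs 8: x=-3/4 → posterior Inverse-Gamma(23/3, 637/16)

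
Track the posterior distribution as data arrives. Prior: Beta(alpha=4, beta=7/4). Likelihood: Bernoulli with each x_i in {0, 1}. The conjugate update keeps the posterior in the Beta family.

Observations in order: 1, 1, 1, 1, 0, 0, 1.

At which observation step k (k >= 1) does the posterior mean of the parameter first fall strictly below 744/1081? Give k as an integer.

obs 1: x=1 → posterior Beta(5, 7/4)
obs 2: x=1 → posterior Beta(6, 7/4)
obs 3: x=1 → posterior Beta(7, 7/4)
obs 4: x=1 → posterior Beta(8, 7/4)
obs 5: x=0 → posterior Beta(8, 11/4)
obs 6: x=0 → posterior Beta(8, 15/4)
obs 7: x=1 → posterior Beta(9, 15/4)

k = 6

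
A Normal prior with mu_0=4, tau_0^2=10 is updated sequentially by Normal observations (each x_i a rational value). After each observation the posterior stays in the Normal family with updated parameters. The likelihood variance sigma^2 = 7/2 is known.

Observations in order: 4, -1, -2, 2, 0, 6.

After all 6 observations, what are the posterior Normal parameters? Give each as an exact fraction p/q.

mu_0=208/127, tau_0^2=70/127

obs 1: x=4 → posterior Normal(4, 70/27)
obs 2: x=-1 → posterior Normal(88/47, 70/47)
obs 3: x=-2 → posterior Normal(48/67, 70/67)
obs 4: x=2 → posterior Normal(88/87, 70/87)
obs 5: x=0 → posterior Normal(88/107, 70/107)
obs 6: x=6 → posterior Normal(208/127, 70/127)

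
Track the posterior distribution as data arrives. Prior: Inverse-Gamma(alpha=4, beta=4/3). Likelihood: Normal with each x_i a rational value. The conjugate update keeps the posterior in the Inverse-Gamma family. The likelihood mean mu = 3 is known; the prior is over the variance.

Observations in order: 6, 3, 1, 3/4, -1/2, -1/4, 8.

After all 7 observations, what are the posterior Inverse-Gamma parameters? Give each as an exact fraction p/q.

obs 1: x=6 → posterior Inverse-Gamma(9/2, 35/6)
obs 2: x=3 → posterior Inverse-Gamma(5, 35/6)
obs 3: x=1 → posterior Inverse-Gamma(11/2, 47/6)
obs 4: x=3/4 → posterior Inverse-Gamma(6, 995/96)
obs 5: x=-1/2 → posterior Inverse-Gamma(13/2, 1583/96)
obs 6: x=-1/4 → posterior Inverse-Gamma(7, 1045/48)
obs 7: x=8 → posterior Inverse-Gamma(15/2, 1645/48)

alpha=15/2, beta=1645/48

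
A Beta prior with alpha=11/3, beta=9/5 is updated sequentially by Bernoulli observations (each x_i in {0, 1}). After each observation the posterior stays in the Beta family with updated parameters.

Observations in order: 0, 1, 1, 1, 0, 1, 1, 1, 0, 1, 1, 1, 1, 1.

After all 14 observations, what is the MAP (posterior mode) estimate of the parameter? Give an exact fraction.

205/262

obs 1: x=0 → posterior Beta(11/3, 14/5)
obs 2: x=1 → posterior Beta(14/3, 14/5)
obs 3: x=1 → posterior Beta(17/3, 14/5)
obs 4: x=1 → posterior Beta(20/3, 14/5)
obs 5: x=0 → posterior Beta(20/3, 19/5)
obs 6: x=1 → posterior Beta(23/3, 19/5)
obs 7: x=1 → posterior Beta(26/3, 19/5)
obs 8: x=1 → posterior Beta(29/3, 19/5)
obs 9: x=0 → posterior Beta(29/3, 24/5)
obs 10: x=1 → posterior Beta(32/3, 24/5)
obs 11: x=1 → posterior Beta(35/3, 24/5)
obs 12: x=1 → posterior Beta(38/3, 24/5)
obs 13: x=1 → posterior Beta(41/3, 24/5)
obs 14: x=1 → posterior Beta(44/3, 24/5)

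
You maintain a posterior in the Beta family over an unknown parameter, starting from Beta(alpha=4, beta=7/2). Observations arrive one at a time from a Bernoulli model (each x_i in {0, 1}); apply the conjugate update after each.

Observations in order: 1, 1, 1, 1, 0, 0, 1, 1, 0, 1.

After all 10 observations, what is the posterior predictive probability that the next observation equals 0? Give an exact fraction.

13/35

obs 1: x=1 → posterior Beta(5, 7/2)
obs 2: x=1 → posterior Beta(6, 7/2)
obs 3: x=1 → posterior Beta(7, 7/2)
obs 4: x=1 → posterior Beta(8, 7/2)
obs 5: x=0 → posterior Beta(8, 9/2)
obs 6: x=0 → posterior Beta(8, 11/2)
obs 7: x=1 → posterior Beta(9, 11/2)
obs 8: x=1 → posterior Beta(10, 11/2)
obs 9: x=0 → posterior Beta(10, 13/2)
obs 10: x=1 → posterior Beta(11, 13/2)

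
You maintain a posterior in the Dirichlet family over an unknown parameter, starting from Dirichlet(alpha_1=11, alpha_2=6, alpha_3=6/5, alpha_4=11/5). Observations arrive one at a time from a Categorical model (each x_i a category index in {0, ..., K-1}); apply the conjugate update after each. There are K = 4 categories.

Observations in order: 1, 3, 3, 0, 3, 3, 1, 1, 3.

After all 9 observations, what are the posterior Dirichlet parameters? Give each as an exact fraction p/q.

obs 1: x=1 → posterior Dirichlet(11, 7, 6/5, 11/5)
obs 2: x=3 → posterior Dirichlet(11, 7, 6/5, 16/5)
obs 3: x=3 → posterior Dirichlet(11, 7, 6/5, 21/5)
obs 4: x=0 → posterior Dirichlet(12, 7, 6/5, 21/5)
obs 5: x=3 → posterior Dirichlet(12, 7, 6/5, 26/5)
obs 6: x=3 → posterior Dirichlet(12, 7, 6/5, 31/5)
obs 7: x=1 → posterior Dirichlet(12, 8, 6/5, 31/5)
obs 8: x=1 → posterior Dirichlet(12, 9, 6/5, 31/5)
obs 9: x=3 → posterior Dirichlet(12, 9, 6/5, 36/5)

alpha_1=12, alpha_2=9, alpha_3=6/5, alpha_4=36/5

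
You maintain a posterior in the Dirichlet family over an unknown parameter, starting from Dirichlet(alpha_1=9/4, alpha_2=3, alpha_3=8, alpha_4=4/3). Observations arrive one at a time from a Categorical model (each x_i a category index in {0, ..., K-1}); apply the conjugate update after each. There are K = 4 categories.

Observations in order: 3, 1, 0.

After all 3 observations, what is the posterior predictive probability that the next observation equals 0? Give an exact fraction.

39/211

obs 1: x=3 → posterior Dirichlet(9/4, 3, 8, 7/3)
obs 2: x=1 → posterior Dirichlet(9/4, 4, 8, 7/3)
obs 3: x=0 → posterior Dirichlet(13/4, 4, 8, 7/3)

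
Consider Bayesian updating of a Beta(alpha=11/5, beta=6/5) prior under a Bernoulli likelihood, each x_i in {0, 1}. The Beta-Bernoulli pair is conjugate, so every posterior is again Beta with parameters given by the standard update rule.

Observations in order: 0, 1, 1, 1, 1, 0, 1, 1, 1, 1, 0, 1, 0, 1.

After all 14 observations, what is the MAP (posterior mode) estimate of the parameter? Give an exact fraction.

obs 1: x=0 → posterior Beta(11/5, 11/5)
obs 2: x=1 → posterior Beta(16/5, 11/5)
obs 3: x=1 → posterior Beta(21/5, 11/5)
obs 4: x=1 → posterior Beta(26/5, 11/5)
obs 5: x=1 → posterior Beta(31/5, 11/5)
obs 6: x=0 → posterior Beta(31/5, 16/5)
obs 7: x=1 → posterior Beta(36/5, 16/5)
obs 8: x=1 → posterior Beta(41/5, 16/5)
obs 9: x=1 → posterior Beta(46/5, 16/5)
obs 10: x=1 → posterior Beta(51/5, 16/5)
obs 11: x=0 → posterior Beta(51/5, 21/5)
obs 12: x=1 → posterior Beta(56/5, 21/5)
obs 13: x=0 → posterior Beta(56/5, 26/5)
obs 14: x=1 → posterior Beta(61/5, 26/5)

8/11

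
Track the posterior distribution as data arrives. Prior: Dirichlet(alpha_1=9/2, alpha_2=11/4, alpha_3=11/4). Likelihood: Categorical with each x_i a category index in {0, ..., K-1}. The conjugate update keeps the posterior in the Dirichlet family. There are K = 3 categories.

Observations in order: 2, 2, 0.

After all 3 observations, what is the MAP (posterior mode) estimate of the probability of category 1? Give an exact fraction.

7/40

obs 1: x=2 → posterior Dirichlet(9/2, 11/4, 15/4)
obs 2: x=2 → posterior Dirichlet(9/2, 11/4, 19/4)
obs 3: x=0 → posterior Dirichlet(11/2, 11/4, 19/4)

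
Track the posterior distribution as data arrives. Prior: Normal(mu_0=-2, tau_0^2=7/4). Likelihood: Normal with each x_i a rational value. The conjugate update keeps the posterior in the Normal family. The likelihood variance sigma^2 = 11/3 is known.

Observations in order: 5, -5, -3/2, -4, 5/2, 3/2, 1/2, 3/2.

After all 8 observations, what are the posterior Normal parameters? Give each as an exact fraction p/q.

mu_0=-155/424, tau_0^2=77/212

obs 1: x=5 → posterior Normal(17/65, 77/65)
obs 2: x=-5 → posterior Normal(-44/43, 77/86)
obs 3: x=-3/2 → posterior Normal(-239/214, 77/107)
obs 4: x=-4 → posterior Normal(-407/256, 77/128)
obs 5: x=5/2 → posterior Normal(-151/149, 77/149)
obs 6: x=3/2 → posterior Normal(-239/340, 77/170)
obs 7: x=1/2 → posterior Normal(-109/191, 77/191)
obs 8: x=3/2 → posterior Normal(-155/424, 77/212)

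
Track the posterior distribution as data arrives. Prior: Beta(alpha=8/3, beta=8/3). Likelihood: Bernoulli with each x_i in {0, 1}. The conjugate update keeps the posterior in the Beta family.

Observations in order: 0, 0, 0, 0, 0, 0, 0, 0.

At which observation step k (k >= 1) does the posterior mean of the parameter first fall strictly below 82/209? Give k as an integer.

obs 1: x=0 → posterior Beta(8/3, 11/3)
obs 2: x=0 → posterior Beta(8/3, 14/3)
obs 3: x=0 → posterior Beta(8/3, 17/3)
obs 4: x=0 → posterior Beta(8/3, 20/3)
obs 5: x=0 → posterior Beta(8/3, 23/3)
obs 6: x=0 → posterior Beta(8/3, 26/3)
obs 7: x=0 → posterior Beta(8/3, 29/3)
obs 8: x=0 → posterior Beta(8/3, 32/3)

k = 2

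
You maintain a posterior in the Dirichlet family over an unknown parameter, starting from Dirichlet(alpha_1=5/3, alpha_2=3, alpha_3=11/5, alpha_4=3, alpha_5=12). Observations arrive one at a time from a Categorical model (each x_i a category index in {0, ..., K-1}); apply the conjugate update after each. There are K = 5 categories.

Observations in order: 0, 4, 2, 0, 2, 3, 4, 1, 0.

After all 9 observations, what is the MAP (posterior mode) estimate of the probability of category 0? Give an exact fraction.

55/388

obs 1: x=0 → posterior Dirichlet(8/3, 3, 11/5, 3, 12)
obs 2: x=4 → posterior Dirichlet(8/3, 3, 11/5, 3, 13)
obs 3: x=2 → posterior Dirichlet(8/3, 3, 16/5, 3, 13)
obs 4: x=0 → posterior Dirichlet(11/3, 3, 16/5, 3, 13)
obs 5: x=2 → posterior Dirichlet(11/3, 3, 21/5, 3, 13)
obs 6: x=3 → posterior Dirichlet(11/3, 3, 21/5, 4, 13)
obs 7: x=4 → posterior Dirichlet(11/3, 3, 21/5, 4, 14)
obs 8: x=1 → posterior Dirichlet(11/3, 4, 21/5, 4, 14)
obs 9: x=0 → posterior Dirichlet(14/3, 4, 21/5, 4, 14)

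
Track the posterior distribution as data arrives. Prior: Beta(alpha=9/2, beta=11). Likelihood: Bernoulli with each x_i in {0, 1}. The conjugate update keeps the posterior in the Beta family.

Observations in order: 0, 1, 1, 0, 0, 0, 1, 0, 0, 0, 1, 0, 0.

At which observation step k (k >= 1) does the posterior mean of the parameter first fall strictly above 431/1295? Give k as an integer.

k = 3

obs 1: x=0 → posterior Beta(9/2, 12)
obs 2: x=1 → posterior Beta(11/2, 12)
obs 3: x=1 → posterior Beta(13/2, 12)
obs 4: x=0 → posterior Beta(13/2, 13)
obs 5: x=0 → posterior Beta(13/2, 14)
obs 6: x=0 → posterior Beta(13/2, 15)
obs 7: x=1 → posterior Beta(15/2, 15)
obs 8: x=0 → posterior Beta(15/2, 16)
obs 9: x=0 → posterior Beta(15/2, 17)
obs 10: x=0 → posterior Beta(15/2, 18)
obs 11: x=1 → posterior Beta(17/2, 18)
obs 12: x=0 → posterior Beta(17/2, 19)
obs 13: x=0 → posterior Beta(17/2, 20)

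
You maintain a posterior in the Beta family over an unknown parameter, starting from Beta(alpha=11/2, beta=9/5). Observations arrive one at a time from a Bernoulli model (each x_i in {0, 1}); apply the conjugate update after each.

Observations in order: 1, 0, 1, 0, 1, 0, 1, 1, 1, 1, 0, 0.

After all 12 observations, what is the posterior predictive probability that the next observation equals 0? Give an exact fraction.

obs 1: x=1 → posterior Beta(13/2, 9/5)
obs 2: x=0 → posterior Beta(13/2, 14/5)
obs 3: x=1 → posterior Beta(15/2, 14/5)
obs 4: x=0 → posterior Beta(15/2, 19/5)
obs 5: x=1 → posterior Beta(17/2, 19/5)
obs 6: x=0 → posterior Beta(17/2, 24/5)
obs 7: x=1 → posterior Beta(19/2, 24/5)
obs 8: x=1 → posterior Beta(21/2, 24/5)
obs 9: x=1 → posterior Beta(23/2, 24/5)
obs 10: x=1 → posterior Beta(25/2, 24/5)
obs 11: x=0 → posterior Beta(25/2, 29/5)
obs 12: x=0 → posterior Beta(25/2, 34/5)

68/193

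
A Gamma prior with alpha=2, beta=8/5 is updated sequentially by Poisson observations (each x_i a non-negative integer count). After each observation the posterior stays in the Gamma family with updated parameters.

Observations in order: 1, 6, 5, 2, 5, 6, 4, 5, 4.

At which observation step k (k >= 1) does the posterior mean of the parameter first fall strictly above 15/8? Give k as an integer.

k = 2

obs 1: x=1 → posterior Gamma(3, 13/5)
obs 2: x=6 → posterior Gamma(9, 18/5)
obs 3: x=5 → posterior Gamma(14, 23/5)
obs 4: x=2 → posterior Gamma(16, 28/5)
obs 5: x=5 → posterior Gamma(21, 33/5)
obs 6: x=6 → posterior Gamma(27, 38/5)
obs 7: x=4 → posterior Gamma(31, 43/5)
obs 8: x=5 → posterior Gamma(36, 48/5)
obs 9: x=4 → posterior Gamma(40, 53/5)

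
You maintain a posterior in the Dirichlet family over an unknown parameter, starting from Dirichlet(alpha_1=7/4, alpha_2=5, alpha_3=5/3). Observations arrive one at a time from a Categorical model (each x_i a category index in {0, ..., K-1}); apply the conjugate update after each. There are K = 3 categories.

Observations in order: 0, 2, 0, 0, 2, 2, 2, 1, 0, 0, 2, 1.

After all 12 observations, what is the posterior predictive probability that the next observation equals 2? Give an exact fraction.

obs 1: x=0 → posterior Dirichlet(11/4, 5, 5/3)
obs 2: x=2 → posterior Dirichlet(11/4, 5, 8/3)
obs 3: x=0 → posterior Dirichlet(15/4, 5, 8/3)
obs 4: x=0 → posterior Dirichlet(19/4, 5, 8/3)
obs 5: x=2 → posterior Dirichlet(19/4, 5, 11/3)
obs 6: x=2 → posterior Dirichlet(19/4, 5, 14/3)
obs 7: x=2 → posterior Dirichlet(19/4, 5, 17/3)
obs 8: x=1 → posterior Dirichlet(19/4, 6, 17/3)
obs 9: x=0 → posterior Dirichlet(23/4, 6, 17/3)
obs 10: x=0 → posterior Dirichlet(27/4, 6, 17/3)
obs 11: x=2 → posterior Dirichlet(27/4, 6, 20/3)
obs 12: x=1 → posterior Dirichlet(27/4, 7, 20/3)

16/49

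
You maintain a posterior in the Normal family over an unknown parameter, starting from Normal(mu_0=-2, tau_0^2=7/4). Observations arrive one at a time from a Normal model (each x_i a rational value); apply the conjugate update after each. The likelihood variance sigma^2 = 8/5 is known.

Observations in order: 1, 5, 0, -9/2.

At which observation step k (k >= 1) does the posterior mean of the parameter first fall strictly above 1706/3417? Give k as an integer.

k = 2

obs 1: x=1 → posterior Normal(-29/67, 56/67)
obs 2: x=5 → posterior Normal(73/51, 28/51)
obs 3: x=0 → posterior Normal(146/137, 56/137)
obs 4: x=-9/2 → posterior Normal(-23/344, 14/43)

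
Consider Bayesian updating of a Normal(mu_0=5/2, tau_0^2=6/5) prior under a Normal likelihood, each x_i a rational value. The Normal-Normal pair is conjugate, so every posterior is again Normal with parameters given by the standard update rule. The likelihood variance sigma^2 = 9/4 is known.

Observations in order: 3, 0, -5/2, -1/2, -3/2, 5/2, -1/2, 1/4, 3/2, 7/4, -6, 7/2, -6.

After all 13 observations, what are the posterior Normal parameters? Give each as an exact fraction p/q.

mu_0=3/238, tau_0^2=18/119

obs 1: x=3 → posterior Normal(123/46, 18/23)
obs 2: x=0 → posterior Normal(123/62, 18/31)
obs 3: x=-5/2 → posterior Normal(83/78, 6/13)
obs 4: x=-1/2 → posterior Normal(75/94, 18/47)
obs 5: x=-3/2 → posterior Normal(51/110, 18/55)
obs 6: x=5/2 → posterior Normal(13/18, 2/7)
obs 7: x=-1/2 → posterior Normal(83/142, 18/71)
obs 8: x=1/4 → posterior Normal(87/158, 18/79)
obs 9: x=3/2 → posterior Normal(37/58, 6/29)
obs 10: x=7/4 → posterior Normal(139/190, 18/95)
obs 11: x=-6 → posterior Normal(43/206, 18/103)
obs 12: x=7/2 → posterior Normal(33/74, 6/37)
obs 13: x=-6 → posterior Normal(3/238, 18/119)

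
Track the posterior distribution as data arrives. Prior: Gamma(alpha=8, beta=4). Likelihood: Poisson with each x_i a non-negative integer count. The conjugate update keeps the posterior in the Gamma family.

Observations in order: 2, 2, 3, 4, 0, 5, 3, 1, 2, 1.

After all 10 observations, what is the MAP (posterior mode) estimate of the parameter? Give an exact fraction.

obs 1: x=2 → posterior Gamma(10, 5)
obs 2: x=2 → posterior Gamma(12, 6)
obs 3: x=3 → posterior Gamma(15, 7)
obs 4: x=4 → posterior Gamma(19, 8)
obs 5: x=0 → posterior Gamma(19, 9)
obs 6: x=5 → posterior Gamma(24, 10)
obs 7: x=3 → posterior Gamma(27, 11)
obs 8: x=1 → posterior Gamma(28, 12)
obs 9: x=2 → posterior Gamma(30, 13)
obs 10: x=1 → posterior Gamma(31, 14)

15/7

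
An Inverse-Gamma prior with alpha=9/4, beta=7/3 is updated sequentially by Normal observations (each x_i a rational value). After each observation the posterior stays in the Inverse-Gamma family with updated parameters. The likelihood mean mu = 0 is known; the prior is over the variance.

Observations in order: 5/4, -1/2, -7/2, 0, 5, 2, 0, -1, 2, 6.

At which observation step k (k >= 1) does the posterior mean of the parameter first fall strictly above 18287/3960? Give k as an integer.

k = 5

obs 1: x=5/4 → posterior Inverse-Gamma(11/4, 299/96)
obs 2: x=-1/2 → posterior Inverse-Gamma(13/4, 311/96)
obs 3: x=-7/2 → posterior Inverse-Gamma(15/4, 899/96)
obs 4: x=0 → posterior Inverse-Gamma(17/4, 899/96)
obs 5: x=5 → posterior Inverse-Gamma(19/4, 2099/96)
obs 6: x=2 → posterior Inverse-Gamma(21/4, 2291/96)
obs 7: x=0 → posterior Inverse-Gamma(23/4, 2291/96)
obs 8: x=-1 → posterior Inverse-Gamma(25/4, 2339/96)
obs 9: x=2 → posterior Inverse-Gamma(27/4, 2531/96)
obs 10: x=6 → posterior Inverse-Gamma(29/4, 4259/96)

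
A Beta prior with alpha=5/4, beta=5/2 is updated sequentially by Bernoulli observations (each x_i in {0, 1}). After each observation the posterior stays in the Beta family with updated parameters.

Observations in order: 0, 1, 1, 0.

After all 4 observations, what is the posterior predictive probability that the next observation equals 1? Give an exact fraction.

obs 1: x=0 → posterior Beta(5/4, 7/2)
obs 2: x=1 → posterior Beta(9/4, 7/2)
obs 3: x=1 → posterior Beta(13/4, 7/2)
obs 4: x=0 → posterior Beta(13/4, 9/2)

13/31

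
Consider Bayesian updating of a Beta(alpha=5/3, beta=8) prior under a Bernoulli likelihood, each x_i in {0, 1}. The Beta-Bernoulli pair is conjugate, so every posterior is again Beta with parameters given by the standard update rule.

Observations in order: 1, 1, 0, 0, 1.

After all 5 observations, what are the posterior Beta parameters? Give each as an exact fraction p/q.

alpha=14/3, beta=10

obs 1: x=1 → posterior Beta(8/3, 8)
obs 2: x=1 → posterior Beta(11/3, 8)
obs 3: x=0 → posterior Beta(11/3, 9)
obs 4: x=0 → posterior Beta(11/3, 10)
obs 5: x=1 → posterior Beta(14/3, 10)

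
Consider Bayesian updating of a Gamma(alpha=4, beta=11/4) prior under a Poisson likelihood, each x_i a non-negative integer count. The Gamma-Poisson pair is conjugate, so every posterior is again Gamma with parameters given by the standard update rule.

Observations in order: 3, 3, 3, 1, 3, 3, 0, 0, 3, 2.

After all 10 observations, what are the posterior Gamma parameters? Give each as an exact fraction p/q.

alpha=25, beta=51/4

obs 1: x=3 → posterior Gamma(7, 15/4)
obs 2: x=3 → posterior Gamma(10, 19/4)
obs 3: x=3 → posterior Gamma(13, 23/4)
obs 4: x=1 → posterior Gamma(14, 27/4)
obs 5: x=3 → posterior Gamma(17, 31/4)
obs 6: x=3 → posterior Gamma(20, 35/4)
obs 7: x=0 → posterior Gamma(20, 39/4)
obs 8: x=0 → posterior Gamma(20, 43/4)
obs 9: x=3 → posterior Gamma(23, 47/4)
obs 10: x=2 → posterior Gamma(25, 51/4)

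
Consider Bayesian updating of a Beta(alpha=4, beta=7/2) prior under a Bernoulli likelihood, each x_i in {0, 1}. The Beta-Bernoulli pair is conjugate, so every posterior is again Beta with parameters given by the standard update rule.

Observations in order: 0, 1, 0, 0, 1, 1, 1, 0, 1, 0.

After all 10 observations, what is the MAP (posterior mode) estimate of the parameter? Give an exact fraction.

obs 1: x=0 → posterior Beta(4, 9/2)
obs 2: x=1 → posterior Beta(5, 9/2)
obs 3: x=0 → posterior Beta(5, 11/2)
obs 4: x=0 → posterior Beta(5, 13/2)
obs 5: x=1 → posterior Beta(6, 13/2)
obs 6: x=1 → posterior Beta(7, 13/2)
obs 7: x=1 → posterior Beta(8, 13/2)
obs 8: x=0 → posterior Beta(8, 15/2)
obs 9: x=1 → posterior Beta(9, 15/2)
obs 10: x=0 → posterior Beta(9, 17/2)

16/31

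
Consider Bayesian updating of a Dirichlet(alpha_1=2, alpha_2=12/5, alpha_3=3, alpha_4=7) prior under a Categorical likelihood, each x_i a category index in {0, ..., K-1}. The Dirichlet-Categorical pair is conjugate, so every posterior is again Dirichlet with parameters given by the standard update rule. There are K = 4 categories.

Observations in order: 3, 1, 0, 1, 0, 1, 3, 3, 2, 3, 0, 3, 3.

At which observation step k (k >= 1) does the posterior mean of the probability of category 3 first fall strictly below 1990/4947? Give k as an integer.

k = 6

obs 1: x=3 → posterior Dirichlet(2, 12/5, 3, 8)
obs 2: x=1 → posterior Dirichlet(2, 17/5, 3, 8)
obs 3: x=0 → posterior Dirichlet(3, 17/5, 3, 8)
obs 4: x=1 → posterior Dirichlet(3, 22/5, 3, 8)
obs 5: x=0 → posterior Dirichlet(4, 22/5, 3, 8)
obs 6: x=1 → posterior Dirichlet(4, 27/5, 3, 8)
obs 7: x=3 → posterior Dirichlet(4, 27/5, 3, 9)
obs 8: x=3 → posterior Dirichlet(4, 27/5, 3, 10)
obs 9: x=2 → posterior Dirichlet(4, 27/5, 4, 10)
obs 10: x=3 → posterior Dirichlet(4, 27/5, 4, 11)
obs 11: x=0 → posterior Dirichlet(5, 27/5, 4, 11)
obs 12: x=3 → posterior Dirichlet(5, 27/5, 4, 12)
obs 13: x=3 → posterior Dirichlet(5, 27/5, 4, 13)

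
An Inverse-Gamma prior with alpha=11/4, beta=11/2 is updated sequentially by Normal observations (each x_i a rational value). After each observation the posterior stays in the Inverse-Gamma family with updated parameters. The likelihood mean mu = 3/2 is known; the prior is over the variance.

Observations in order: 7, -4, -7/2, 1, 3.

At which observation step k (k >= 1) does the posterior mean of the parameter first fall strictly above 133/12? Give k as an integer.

obs 1: x=7 → posterior Inverse-Gamma(13/4, 165/8)
obs 2: x=-4 → posterior Inverse-Gamma(15/4, 143/4)
obs 3: x=-7/2 → posterior Inverse-Gamma(17/4, 193/4)
obs 4: x=1 → posterior Inverse-Gamma(19/4, 387/8)
obs 5: x=3 → posterior Inverse-Gamma(21/4, 99/2)

k = 2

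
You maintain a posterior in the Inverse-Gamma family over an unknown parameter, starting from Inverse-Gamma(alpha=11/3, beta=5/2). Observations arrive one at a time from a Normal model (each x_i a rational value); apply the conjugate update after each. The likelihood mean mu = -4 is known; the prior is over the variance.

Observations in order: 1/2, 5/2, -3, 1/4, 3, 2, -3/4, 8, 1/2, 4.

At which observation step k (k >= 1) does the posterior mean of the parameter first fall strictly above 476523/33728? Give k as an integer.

obs 1: x=1/2 → posterior Inverse-Gamma(25/6, 101/8)
obs 2: x=5/2 → posterior Inverse-Gamma(14/3, 135/4)
obs 3: x=-3 → posterior Inverse-Gamma(31/6, 137/4)
obs 4: x=1/4 → posterior Inverse-Gamma(17/3, 1385/32)
obs 5: x=3 → posterior Inverse-Gamma(37/6, 2169/32)
obs 6: x=2 → posterior Inverse-Gamma(20/3, 2745/32)
obs 7: x=-3/4 → posterior Inverse-Gamma(43/6, 1457/16)
obs 8: x=8 → posterior Inverse-Gamma(23/3, 2609/16)
obs 9: x=1/2 → posterior Inverse-Gamma(49/6, 2771/16)
obs 10: x=4 → posterior Inverse-Gamma(26/3, 3283/16)

k = 6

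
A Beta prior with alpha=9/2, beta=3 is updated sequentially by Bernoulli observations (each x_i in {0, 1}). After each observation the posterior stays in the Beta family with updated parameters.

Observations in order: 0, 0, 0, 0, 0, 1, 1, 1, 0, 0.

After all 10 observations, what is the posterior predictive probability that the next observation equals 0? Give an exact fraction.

4/7

obs 1: x=0 → posterior Beta(9/2, 4)
obs 2: x=0 → posterior Beta(9/2, 5)
obs 3: x=0 → posterior Beta(9/2, 6)
obs 4: x=0 → posterior Beta(9/2, 7)
obs 5: x=0 → posterior Beta(9/2, 8)
obs 6: x=1 → posterior Beta(11/2, 8)
obs 7: x=1 → posterior Beta(13/2, 8)
obs 8: x=1 → posterior Beta(15/2, 8)
obs 9: x=0 → posterior Beta(15/2, 9)
obs 10: x=0 → posterior Beta(15/2, 10)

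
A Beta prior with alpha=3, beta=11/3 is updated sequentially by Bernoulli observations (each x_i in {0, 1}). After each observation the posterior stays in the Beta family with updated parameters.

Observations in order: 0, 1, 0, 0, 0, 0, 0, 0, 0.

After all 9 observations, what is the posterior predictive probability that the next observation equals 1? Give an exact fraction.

obs 1: x=0 → posterior Beta(3, 14/3)
obs 2: x=1 → posterior Beta(4, 14/3)
obs 3: x=0 → posterior Beta(4, 17/3)
obs 4: x=0 → posterior Beta(4, 20/3)
obs 5: x=0 → posterior Beta(4, 23/3)
obs 6: x=0 → posterior Beta(4, 26/3)
obs 7: x=0 → posterior Beta(4, 29/3)
obs 8: x=0 → posterior Beta(4, 32/3)
obs 9: x=0 → posterior Beta(4, 35/3)

12/47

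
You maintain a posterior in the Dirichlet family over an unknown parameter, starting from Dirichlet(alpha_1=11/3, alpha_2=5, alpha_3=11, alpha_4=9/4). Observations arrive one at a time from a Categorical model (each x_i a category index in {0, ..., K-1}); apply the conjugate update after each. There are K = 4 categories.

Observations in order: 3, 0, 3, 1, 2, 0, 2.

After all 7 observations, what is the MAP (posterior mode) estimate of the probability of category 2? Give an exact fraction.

obs 1: x=3 → posterior Dirichlet(11/3, 5, 11, 13/4)
obs 2: x=0 → posterior Dirichlet(14/3, 5, 11, 13/4)
obs 3: x=3 → posterior Dirichlet(14/3, 5, 11, 17/4)
obs 4: x=1 → posterior Dirichlet(14/3, 6, 11, 17/4)
obs 5: x=2 → posterior Dirichlet(14/3, 6, 12, 17/4)
obs 6: x=0 → posterior Dirichlet(17/3, 6, 12, 17/4)
obs 7: x=2 → posterior Dirichlet(17/3, 6, 13, 17/4)

144/299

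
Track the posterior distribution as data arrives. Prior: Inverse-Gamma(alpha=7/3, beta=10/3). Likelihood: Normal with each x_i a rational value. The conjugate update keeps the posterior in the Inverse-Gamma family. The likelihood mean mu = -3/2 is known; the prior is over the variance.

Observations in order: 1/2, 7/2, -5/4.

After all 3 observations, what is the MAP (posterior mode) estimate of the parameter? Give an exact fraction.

obs 1: x=1/2 → posterior Inverse-Gamma(17/6, 16/3)
obs 2: x=7/2 → posterior Inverse-Gamma(10/3, 107/6)
obs 3: x=-5/4 → posterior Inverse-Gamma(23/6, 1715/96)

1715/464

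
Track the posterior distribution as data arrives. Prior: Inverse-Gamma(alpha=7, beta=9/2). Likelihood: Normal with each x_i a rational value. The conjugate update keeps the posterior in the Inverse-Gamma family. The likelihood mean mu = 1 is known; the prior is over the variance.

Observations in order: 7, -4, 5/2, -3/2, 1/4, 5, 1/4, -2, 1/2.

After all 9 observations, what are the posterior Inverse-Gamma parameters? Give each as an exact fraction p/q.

alpha=23/2, beta=839/16

obs 1: x=7 → posterior Inverse-Gamma(15/2, 45/2)
obs 2: x=-4 → posterior Inverse-Gamma(8, 35)
obs 3: x=5/2 → posterior Inverse-Gamma(17/2, 289/8)
obs 4: x=-3/2 → posterior Inverse-Gamma(9, 157/4)
obs 5: x=1/4 → posterior Inverse-Gamma(19/2, 1265/32)
obs 6: x=5 → posterior Inverse-Gamma(10, 1521/32)
obs 7: x=1/4 → posterior Inverse-Gamma(21/2, 765/16)
obs 8: x=-2 → posterior Inverse-Gamma(11, 837/16)
obs 9: x=1/2 → posterior Inverse-Gamma(23/2, 839/16)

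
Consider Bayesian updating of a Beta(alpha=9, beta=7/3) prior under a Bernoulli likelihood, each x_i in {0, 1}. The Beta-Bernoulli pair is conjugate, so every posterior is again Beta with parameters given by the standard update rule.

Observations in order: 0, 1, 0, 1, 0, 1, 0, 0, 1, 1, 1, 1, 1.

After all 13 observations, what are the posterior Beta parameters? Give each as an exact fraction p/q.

alpha=17, beta=22/3

obs 1: x=0 → posterior Beta(9, 10/3)
obs 2: x=1 → posterior Beta(10, 10/3)
obs 3: x=0 → posterior Beta(10, 13/3)
obs 4: x=1 → posterior Beta(11, 13/3)
obs 5: x=0 → posterior Beta(11, 16/3)
obs 6: x=1 → posterior Beta(12, 16/3)
obs 7: x=0 → posterior Beta(12, 19/3)
obs 8: x=0 → posterior Beta(12, 22/3)
obs 9: x=1 → posterior Beta(13, 22/3)
obs 10: x=1 → posterior Beta(14, 22/3)
obs 11: x=1 → posterior Beta(15, 22/3)
obs 12: x=1 → posterior Beta(16, 22/3)
obs 13: x=1 → posterior Beta(17, 22/3)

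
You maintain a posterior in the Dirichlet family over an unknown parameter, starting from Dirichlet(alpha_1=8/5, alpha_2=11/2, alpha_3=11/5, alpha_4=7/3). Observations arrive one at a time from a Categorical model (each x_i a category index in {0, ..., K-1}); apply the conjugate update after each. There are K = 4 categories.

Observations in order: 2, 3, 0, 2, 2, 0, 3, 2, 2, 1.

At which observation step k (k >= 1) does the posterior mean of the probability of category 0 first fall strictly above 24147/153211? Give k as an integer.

obs 1: x=2 → posterior Dirichlet(8/5, 11/2, 16/5, 7/3)
obs 2: x=3 → posterior Dirichlet(8/5, 11/2, 16/5, 10/3)
obs 3: x=0 → posterior Dirichlet(13/5, 11/2, 16/5, 10/3)
obs 4: x=2 → posterior Dirichlet(13/5, 11/2, 21/5, 10/3)
obs 5: x=2 → posterior Dirichlet(13/5, 11/2, 26/5, 10/3)
obs 6: x=0 → posterior Dirichlet(18/5, 11/2, 26/5, 10/3)
obs 7: x=3 → posterior Dirichlet(18/5, 11/2, 26/5, 13/3)
obs 8: x=2 → posterior Dirichlet(18/5, 11/2, 31/5, 13/3)
obs 9: x=2 → posterior Dirichlet(18/5, 11/2, 36/5, 13/3)
obs 10: x=1 → posterior Dirichlet(18/5, 13/2, 36/5, 13/3)

k = 3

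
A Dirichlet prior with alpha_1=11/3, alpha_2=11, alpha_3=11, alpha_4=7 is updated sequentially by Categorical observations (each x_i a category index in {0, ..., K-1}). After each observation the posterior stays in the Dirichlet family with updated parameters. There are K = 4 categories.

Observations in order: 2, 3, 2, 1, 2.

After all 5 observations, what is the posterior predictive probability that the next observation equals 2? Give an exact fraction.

42/113

obs 1: x=2 → posterior Dirichlet(11/3, 11, 12, 7)
obs 2: x=3 → posterior Dirichlet(11/3, 11, 12, 8)
obs 3: x=2 → posterior Dirichlet(11/3, 11, 13, 8)
obs 4: x=1 → posterior Dirichlet(11/3, 12, 13, 8)
obs 5: x=2 → posterior Dirichlet(11/3, 12, 14, 8)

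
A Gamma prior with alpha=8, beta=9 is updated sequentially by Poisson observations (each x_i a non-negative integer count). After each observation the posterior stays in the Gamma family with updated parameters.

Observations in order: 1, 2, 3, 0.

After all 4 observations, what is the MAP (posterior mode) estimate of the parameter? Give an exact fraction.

1

obs 1: x=1 → posterior Gamma(9, 10)
obs 2: x=2 → posterior Gamma(11, 11)
obs 3: x=3 → posterior Gamma(14, 12)
obs 4: x=0 → posterior Gamma(14, 13)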